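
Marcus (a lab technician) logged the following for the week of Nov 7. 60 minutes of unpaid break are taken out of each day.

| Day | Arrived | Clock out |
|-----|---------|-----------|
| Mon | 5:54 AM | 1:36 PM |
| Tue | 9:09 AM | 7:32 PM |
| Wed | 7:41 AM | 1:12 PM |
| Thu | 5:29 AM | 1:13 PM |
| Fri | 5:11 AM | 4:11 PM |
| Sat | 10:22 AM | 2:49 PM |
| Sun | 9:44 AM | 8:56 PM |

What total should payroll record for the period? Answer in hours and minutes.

Mon: 5:54 AM–1:36 PM = 7 h 42 min; less 60 min break → 6 h 42 min
Tue: 9:09 AM–7:32 PM = 10 h 23 min; less 60 min break → 9 h 23 min
Wed: 7:41 AM–1:12 PM = 5 h 31 min; less 60 min break → 4 h 31 min
Thu: 5:29 AM–1:13 PM = 7 h 44 min; less 60 min break → 6 h 44 min
Fri: 5:11 AM–4:11 PM = 11 h 0 min; less 60 min break → 10 h 0 min
Sat: 10:22 AM–2:49 PM = 4 h 27 min; less 60 min break → 3 h 27 min
Sun: 9:44 AM–8:56 PM = 11 h 12 min; less 60 min break → 10 h 12 min
Total: 6 h 42 min + 9 h 23 min + 4 h 31 min + 6 h 44 min + 10 h 0 min + 3 h 27 min + 10 h 12 min = 50 h 59 min.

50 h 59 min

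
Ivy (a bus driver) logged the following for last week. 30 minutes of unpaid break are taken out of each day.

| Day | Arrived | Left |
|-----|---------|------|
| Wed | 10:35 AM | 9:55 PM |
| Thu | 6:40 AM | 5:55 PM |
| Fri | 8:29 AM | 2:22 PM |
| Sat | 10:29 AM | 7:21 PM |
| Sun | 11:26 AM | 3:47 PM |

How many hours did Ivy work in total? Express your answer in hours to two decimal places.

Wed: 10:35 AM–9:55 PM = 11 h 20 min; less 30 min break → 10 h 50 min
Thu: 6:40 AM–5:55 PM = 11 h 15 min; less 30 min break → 10 h 45 min
Fri: 8:29 AM–2:22 PM = 5 h 53 min; less 30 min break → 5 h 23 min
Sat: 10:29 AM–7:21 PM = 8 h 52 min; less 30 min break → 8 h 22 min
Sun: 11:26 AM–3:47 PM = 4 h 21 min; less 30 min break → 3 h 51 min
Total: 10 h 50 min + 10 h 45 min + 5 h 23 min + 8 h 22 min + 3 h 51 min = 39 h 11 min.

39.18 hours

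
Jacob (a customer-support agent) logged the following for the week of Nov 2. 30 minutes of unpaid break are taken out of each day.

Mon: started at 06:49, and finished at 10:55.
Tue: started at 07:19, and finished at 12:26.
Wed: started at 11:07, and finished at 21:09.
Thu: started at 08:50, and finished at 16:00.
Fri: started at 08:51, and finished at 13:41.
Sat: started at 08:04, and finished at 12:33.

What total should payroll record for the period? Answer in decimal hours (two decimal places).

Mon: 06:49–10:55 = 4 h 6 min; less 30 min break → 3 h 36 min
Tue: 07:19–12:26 = 5 h 7 min; less 30 min break → 4 h 37 min
Wed: 11:07–21:09 = 10 h 2 min; less 30 min break → 9 h 32 min
Thu: 08:50–16:00 = 7 h 10 min; less 30 min break → 6 h 40 min
Fri: 08:51–13:41 = 4 h 50 min; less 30 min break → 4 h 20 min
Sat: 08:04–12:33 = 4 h 29 min; less 30 min break → 3 h 59 min
Total: 3 h 36 min + 4 h 37 min + 9 h 32 min + 6 h 40 min + 4 h 20 min + 3 h 59 min = 32 h 44 min.

32.73 hours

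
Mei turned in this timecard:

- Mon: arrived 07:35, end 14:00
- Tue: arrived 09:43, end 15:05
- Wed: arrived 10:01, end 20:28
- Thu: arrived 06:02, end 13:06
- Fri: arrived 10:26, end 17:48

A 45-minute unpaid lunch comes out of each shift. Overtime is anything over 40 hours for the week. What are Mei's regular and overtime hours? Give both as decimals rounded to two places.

Regular 32.92 hours, overtime 0.00 hours

Mon: 07:35–14:00 = 6 h 25 min; less 45 min break → 5 h 40 min
Tue: 09:43–15:05 = 5 h 22 min; less 45 min break → 4 h 37 min
Wed: 10:01–20:28 = 10 h 27 min; less 45 min break → 9 h 42 min
Thu: 06:02–13:06 = 7 h 4 min; less 45 min break → 6 h 19 min
Fri: 10:26–17:48 = 7 h 22 min; less 45 min break → 6 h 37 min
Total worked: 32 h 55 min = 32.92 h.
Threshold 40 h → overtime 0 h 0 min, regular 32 h 55 min.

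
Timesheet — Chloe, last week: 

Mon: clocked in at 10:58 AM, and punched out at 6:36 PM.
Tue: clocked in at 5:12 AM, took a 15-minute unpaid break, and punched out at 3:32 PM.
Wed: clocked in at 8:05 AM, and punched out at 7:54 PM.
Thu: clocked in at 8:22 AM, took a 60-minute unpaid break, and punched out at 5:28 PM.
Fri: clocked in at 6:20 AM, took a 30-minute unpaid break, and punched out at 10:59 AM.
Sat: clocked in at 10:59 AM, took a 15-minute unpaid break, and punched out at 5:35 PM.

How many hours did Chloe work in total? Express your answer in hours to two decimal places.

Mon: 10:58 AM–6:36 PM = 7 h 38 min
Tue: 5:12 AM–3:32 PM = 10 h 20 min; less 15 min break → 10 h 5 min
Wed: 8:05 AM–7:54 PM = 11 h 49 min
Thu: 8:22 AM–5:28 PM = 9 h 6 min; less 60 min break → 8 h 6 min
Fri: 6:20 AM–10:59 AM = 4 h 39 min; less 30 min break → 4 h 9 min
Sat: 10:59 AM–5:35 PM = 6 h 36 min; less 15 min break → 6 h 21 min
Total: 7 h 38 min + 10 h 5 min + 11 h 49 min + 8 h 6 min + 4 h 9 min + 6 h 21 min = 48 h 8 min.

48.13 hours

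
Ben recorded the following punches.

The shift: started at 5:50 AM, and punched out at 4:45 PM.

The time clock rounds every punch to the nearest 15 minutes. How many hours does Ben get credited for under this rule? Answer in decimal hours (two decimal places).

11.00 hours

The shift: in 5:50 AM→5:45 AM, out 4:45 PM→4:45 PM; 11 h 0 min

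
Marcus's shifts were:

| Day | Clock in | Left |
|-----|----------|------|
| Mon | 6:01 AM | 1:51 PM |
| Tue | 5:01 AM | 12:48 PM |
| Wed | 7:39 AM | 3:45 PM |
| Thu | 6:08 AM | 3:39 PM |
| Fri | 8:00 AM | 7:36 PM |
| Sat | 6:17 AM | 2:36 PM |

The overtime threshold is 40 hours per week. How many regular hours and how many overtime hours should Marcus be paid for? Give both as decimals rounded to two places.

Regular 40.00 hours, overtime 13.15 hours

Mon: 6:01 AM–1:51 PM = 7 h 50 min
Tue: 5:01 AM–12:48 PM = 7 h 47 min
Wed: 7:39 AM–3:45 PM = 8 h 6 min
Thu: 6:08 AM–3:39 PM = 9 h 31 min
Fri: 8:00 AM–7:36 PM = 11 h 36 min
Sat: 6:17 AM–2:36 PM = 8 h 19 min
Total worked: 53 h 9 min = 53.15 h.
Threshold 40 h → overtime 13 h 9 min, regular 40 h 0 min.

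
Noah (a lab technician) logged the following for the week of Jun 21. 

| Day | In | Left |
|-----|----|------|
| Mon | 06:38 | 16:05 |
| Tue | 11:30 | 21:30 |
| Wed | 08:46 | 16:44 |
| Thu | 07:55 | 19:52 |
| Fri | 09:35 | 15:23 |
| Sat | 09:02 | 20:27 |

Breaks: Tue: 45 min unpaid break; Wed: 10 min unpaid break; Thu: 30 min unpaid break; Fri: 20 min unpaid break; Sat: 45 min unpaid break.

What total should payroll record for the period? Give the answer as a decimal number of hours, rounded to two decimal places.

54.08 hours

Mon: 06:38–16:05 = 9 h 27 min
Tue: 11:30–21:30 = 10 h 0 min; less 45 min break → 9 h 15 min
Wed: 08:46–16:44 = 7 h 58 min; less 10 min break → 7 h 48 min
Thu: 07:55–19:52 = 11 h 57 min; less 30 min break → 11 h 27 min
Fri: 09:35–15:23 = 5 h 48 min; less 20 min break → 5 h 28 min
Sat: 09:02–20:27 = 11 h 25 min; less 45 min break → 10 h 40 min
Total: 9 h 27 min + 9 h 15 min + 7 h 48 min + 11 h 27 min + 5 h 28 min + 10 h 40 min = 54 h 5 min.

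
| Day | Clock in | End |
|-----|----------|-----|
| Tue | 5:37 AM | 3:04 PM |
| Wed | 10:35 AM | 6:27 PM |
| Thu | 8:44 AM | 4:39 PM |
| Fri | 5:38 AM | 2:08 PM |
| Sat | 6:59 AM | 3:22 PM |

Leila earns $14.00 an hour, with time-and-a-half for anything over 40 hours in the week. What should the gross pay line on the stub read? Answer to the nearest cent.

Tue: 5:37 AM–3:04 PM = 9 h 27 min
Wed: 10:35 AM–6:27 PM = 7 h 52 min
Thu: 8:44 AM–4:39 PM = 7 h 55 min
Fri: 5:38 AM–2:08 PM = 8 h 30 min
Sat: 6:59 AM–3:22 PM = 8 h 23 min
Total worked: 42 h 7 min = 2527 min.
Regular 40 h 0 min = 2400 min at $14.00/h; overtime 2 h 7 min = 127 min at $21.00/h.
Pay = (2400 × $14.00 + 127 × $21.00) ÷ 60 = $604.45.

$604.45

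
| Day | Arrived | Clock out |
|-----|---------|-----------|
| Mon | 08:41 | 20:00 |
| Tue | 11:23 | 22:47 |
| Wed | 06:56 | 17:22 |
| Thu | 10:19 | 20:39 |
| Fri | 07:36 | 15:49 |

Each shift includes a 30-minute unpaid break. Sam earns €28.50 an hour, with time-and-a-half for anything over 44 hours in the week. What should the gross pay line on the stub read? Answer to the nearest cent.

Mon: 08:41–20:00 = 11 h 19 min; less 30 min break → 10 h 49 min
Tue: 11:23–22:47 = 11 h 24 min; less 30 min break → 10 h 54 min
Wed: 06:56–17:22 = 10 h 26 min; less 30 min break → 9 h 56 min
Thu: 10:19–20:39 = 10 h 20 min; less 30 min break → 9 h 50 min
Fri: 07:36–15:49 = 8 h 13 min; less 30 min break → 7 h 43 min
Total worked: 49 h 12 min = 2952 min.
Regular 44 h 0 min = 2640 min at €28.50/h; overtime 5 h 12 min = 312 min at €42.75/h.
Pay = (2640 × €28.50 + 312 × €42.75) ÷ 60 = €1476.30.

€1476.30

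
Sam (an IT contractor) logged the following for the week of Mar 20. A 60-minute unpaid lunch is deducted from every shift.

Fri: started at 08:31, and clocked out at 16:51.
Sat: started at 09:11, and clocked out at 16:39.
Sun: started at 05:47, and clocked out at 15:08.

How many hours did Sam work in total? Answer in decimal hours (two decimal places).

22.15 hours

Fri: 08:31–16:51 = 8 h 20 min; less 60 min break → 7 h 20 min
Sat: 09:11–16:39 = 7 h 28 min; less 60 min break → 6 h 28 min
Sun: 05:47–15:08 = 9 h 21 min; less 60 min break → 8 h 21 min
Total: 7 h 20 min + 6 h 28 min + 8 h 21 min = 22 h 9 min.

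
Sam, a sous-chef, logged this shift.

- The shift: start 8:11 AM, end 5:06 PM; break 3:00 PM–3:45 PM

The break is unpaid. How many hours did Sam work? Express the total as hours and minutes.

The shift: 8:11 AM–5:06 PM = 8 h 55 min; less 45 min break → 8 h 10 min

8 h 10 min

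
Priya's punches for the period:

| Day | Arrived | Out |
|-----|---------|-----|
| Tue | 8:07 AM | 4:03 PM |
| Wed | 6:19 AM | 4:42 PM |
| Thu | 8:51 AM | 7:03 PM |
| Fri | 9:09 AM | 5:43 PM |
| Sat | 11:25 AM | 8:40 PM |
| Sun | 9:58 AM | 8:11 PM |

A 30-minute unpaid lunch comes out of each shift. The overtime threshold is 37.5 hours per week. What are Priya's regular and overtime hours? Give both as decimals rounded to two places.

Tue: 8:07 AM–4:03 PM = 7 h 56 min; less 30 min break → 7 h 26 min
Wed: 6:19 AM–4:42 PM = 10 h 23 min; less 30 min break → 9 h 53 min
Thu: 8:51 AM–7:03 PM = 10 h 12 min; less 30 min break → 9 h 42 min
Fri: 9:09 AM–5:43 PM = 8 h 34 min; less 30 min break → 8 h 4 min
Sat: 11:25 AM–8:40 PM = 9 h 15 min; less 30 min break → 8 h 45 min
Sun: 9:58 AM–8:11 PM = 10 h 13 min; less 30 min break → 9 h 43 min
Total worked: 53 h 33 min = 53.55 h.
Threshold 37.5 h → overtime 16 h 3 min, regular 37 h 30 min.

Regular 37.50 hours, overtime 16.05 hours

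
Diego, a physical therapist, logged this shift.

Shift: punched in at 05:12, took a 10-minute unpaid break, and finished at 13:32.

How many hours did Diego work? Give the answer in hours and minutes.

8 h 10 min

Shift: 05:12–13:32 = 8 h 20 min; less 10 min break → 8 h 10 min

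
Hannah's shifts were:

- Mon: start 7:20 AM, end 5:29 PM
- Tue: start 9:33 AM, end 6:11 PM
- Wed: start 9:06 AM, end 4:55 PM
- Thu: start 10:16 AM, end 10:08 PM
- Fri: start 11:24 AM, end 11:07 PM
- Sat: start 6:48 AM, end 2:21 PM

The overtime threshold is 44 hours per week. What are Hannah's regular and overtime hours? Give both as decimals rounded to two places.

Mon: 7:20 AM–5:29 PM = 10 h 9 min
Tue: 9:33 AM–6:11 PM = 8 h 38 min
Wed: 9:06 AM–4:55 PM = 7 h 49 min
Thu: 10:16 AM–10:08 PM = 11 h 52 min
Fri: 11:24 AM–11:07 PM = 11 h 43 min
Sat: 6:48 AM–2:21 PM = 7 h 33 min
Total worked: 57 h 44 min = 57.73 h.
Threshold 44 h → overtime 13 h 44 min, regular 44 h 0 min.

Regular 44.00 hours, overtime 13.73 hours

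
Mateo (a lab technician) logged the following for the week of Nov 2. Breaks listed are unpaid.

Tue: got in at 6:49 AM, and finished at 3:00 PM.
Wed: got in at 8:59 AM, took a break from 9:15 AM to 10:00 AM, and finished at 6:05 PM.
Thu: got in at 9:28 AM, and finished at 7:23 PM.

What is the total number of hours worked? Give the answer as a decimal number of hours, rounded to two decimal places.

26.45 hours

Tue: 6:49 AM–3:00 PM = 8 h 11 min
Wed: 8:59 AM–6:05 PM = 9 h 6 min; less 45 min break → 8 h 21 min
Thu: 9:28 AM–7:23 PM = 9 h 55 min
Total: 8 h 11 min + 8 h 21 min + 9 h 55 min = 26 h 27 min.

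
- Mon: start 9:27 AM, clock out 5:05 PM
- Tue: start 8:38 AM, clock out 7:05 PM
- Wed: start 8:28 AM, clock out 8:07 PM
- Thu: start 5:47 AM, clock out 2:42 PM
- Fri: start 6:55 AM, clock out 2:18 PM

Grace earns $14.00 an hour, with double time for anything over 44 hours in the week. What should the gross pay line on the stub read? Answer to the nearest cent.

Mon: 9:27 AM–5:05 PM = 7 h 38 min
Tue: 8:38 AM–7:05 PM = 10 h 27 min
Wed: 8:28 AM–8:07 PM = 11 h 39 min
Thu: 5:47 AM–2:42 PM = 8 h 55 min
Fri: 6:55 AM–2:18 PM = 7 h 23 min
Total worked: 46 h 2 min = 2762 min.
Regular 44 h 0 min = 2640 min at $14.00/h; overtime 2 h 2 min = 122 min at $28.00/h.
Pay = (2640 × $14.00 + 122 × $28.00) ÷ 60 = $672.93.

$672.93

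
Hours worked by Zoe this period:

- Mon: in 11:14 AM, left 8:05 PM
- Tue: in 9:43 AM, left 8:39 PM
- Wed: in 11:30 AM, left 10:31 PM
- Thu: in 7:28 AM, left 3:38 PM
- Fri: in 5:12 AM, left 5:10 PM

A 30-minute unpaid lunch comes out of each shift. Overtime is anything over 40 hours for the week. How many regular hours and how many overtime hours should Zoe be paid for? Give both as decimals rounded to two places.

Mon: 11:14 AM–8:05 PM = 8 h 51 min; less 30 min break → 8 h 21 min
Tue: 9:43 AM–8:39 PM = 10 h 56 min; less 30 min break → 10 h 26 min
Wed: 11:30 AM–10:31 PM = 11 h 1 min; less 30 min break → 10 h 31 min
Thu: 7:28 AM–3:38 PM = 8 h 10 min; less 30 min break → 7 h 40 min
Fri: 5:12 AM–5:10 PM = 11 h 58 min; less 30 min break → 11 h 28 min
Total worked: 48 h 26 min = 48.43 h.
Threshold 40 h → overtime 8 h 26 min, regular 40 h 0 min.

Regular 40.00 hours, overtime 8.43 hours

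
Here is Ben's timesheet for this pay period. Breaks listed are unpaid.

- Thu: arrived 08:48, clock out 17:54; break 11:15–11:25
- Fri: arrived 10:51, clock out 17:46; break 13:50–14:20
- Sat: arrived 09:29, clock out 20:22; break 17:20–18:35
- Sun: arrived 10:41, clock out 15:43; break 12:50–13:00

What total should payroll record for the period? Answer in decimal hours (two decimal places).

29.85 hours

Thu: 08:48–17:54 = 9 h 6 min; less 10 min break → 8 h 56 min
Fri: 10:51–17:46 = 6 h 55 min; less 30 min break → 6 h 25 min
Sat: 09:29–20:22 = 10 h 53 min; less 75 min break → 9 h 38 min
Sun: 10:41–15:43 = 5 h 2 min; less 10 min break → 4 h 52 min
Total: 8 h 56 min + 6 h 25 min + 9 h 38 min + 4 h 52 min = 29 h 51 min.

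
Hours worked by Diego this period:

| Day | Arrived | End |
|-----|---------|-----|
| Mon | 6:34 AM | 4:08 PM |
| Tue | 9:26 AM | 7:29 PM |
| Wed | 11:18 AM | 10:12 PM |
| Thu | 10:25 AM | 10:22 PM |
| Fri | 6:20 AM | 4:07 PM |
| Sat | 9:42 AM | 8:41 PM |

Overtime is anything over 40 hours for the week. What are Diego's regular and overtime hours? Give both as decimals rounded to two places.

Mon: 6:34 AM–4:08 PM = 9 h 34 min
Tue: 9:26 AM–7:29 PM = 10 h 3 min
Wed: 11:18 AM–10:12 PM = 10 h 54 min
Thu: 10:25 AM–10:22 PM = 11 h 57 min
Fri: 6:20 AM–4:07 PM = 9 h 47 min
Sat: 9:42 AM–8:41 PM = 10 h 59 min
Total worked: 63 h 14 min = 63.23 h.
Threshold 40 h → overtime 23 h 14 min, regular 40 h 0 min.

Regular 40.00 hours, overtime 23.23 hours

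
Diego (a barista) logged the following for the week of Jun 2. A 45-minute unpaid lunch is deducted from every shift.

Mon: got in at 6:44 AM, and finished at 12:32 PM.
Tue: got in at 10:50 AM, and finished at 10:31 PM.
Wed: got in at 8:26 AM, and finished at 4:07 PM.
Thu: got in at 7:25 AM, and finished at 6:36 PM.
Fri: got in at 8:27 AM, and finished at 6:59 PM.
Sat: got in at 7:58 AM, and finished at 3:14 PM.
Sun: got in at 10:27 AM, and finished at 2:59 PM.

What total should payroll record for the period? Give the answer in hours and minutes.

53 h 26 min

Mon: 6:44 AM–12:32 PM = 5 h 48 min; less 45 min break → 5 h 3 min
Tue: 10:50 AM–10:31 PM = 11 h 41 min; less 45 min break → 10 h 56 min
Wed: 8:26 AM–4:07 PM = 7 h 41 min; less 45 min break → 6 h 56 min
Thu: 7:25 AM–6:36 PM = 11 h 11 min; less 45 min break → 10 h 26 min
Fri: 8:27 AM–6:59 PM = 10 h 32 min; less 45 min break → 9 h 47 min
Sat: 7:58 AM–3:14 PM = 7 h 16 min; less 45 min break → 6 h 31 min
Sun: 10:27 AM–2:59 PM = 4 h 32 min; less 45 min break → 3 h 47 min
Total: 5 h 3 min + 10 h 56 min + 6 h 56 min + 10 h 26 min + 9 h 47 min + 6 h 31 min + 3 h 47 min = 53 h 26 min.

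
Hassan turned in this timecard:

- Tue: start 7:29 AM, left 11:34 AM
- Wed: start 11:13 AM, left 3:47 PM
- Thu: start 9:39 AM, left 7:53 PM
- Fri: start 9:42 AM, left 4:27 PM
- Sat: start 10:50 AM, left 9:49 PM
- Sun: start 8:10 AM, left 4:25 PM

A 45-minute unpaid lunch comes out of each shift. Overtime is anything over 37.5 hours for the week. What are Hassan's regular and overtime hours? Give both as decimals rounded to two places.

Tue: 7:29 AM–11:34 AM = 4 h 5 min; less 45 min break → 3 h 20 min
Wed: 11:13 AM–3:47 PM = 4 h 34 min; less 45 min break → 3 h 49 min
Thu: 9:39 AM–7:53 PM = 10 h 14 min; less 45 min break → 9 h 29 min
Fri: 9:42 AM–4:27 PM = 6 h 45 min; less 45 min break → 6 h 0 min
Sat: 10:50 AM–9:49 PM = 10 h 59 min; less 45 min break → 10 h 14 min
Sun: 8:10 AM–4:25 PM = 8 h 15 min; less 45 min break → 7 h 30 min
Total worked: 40 h 22 min = 40.37 h.
Threshold 37.5 h → overtime 2 h 52 min, regular 37 h 30 min.

Regular 37.50 hours, overtime 2.87 hours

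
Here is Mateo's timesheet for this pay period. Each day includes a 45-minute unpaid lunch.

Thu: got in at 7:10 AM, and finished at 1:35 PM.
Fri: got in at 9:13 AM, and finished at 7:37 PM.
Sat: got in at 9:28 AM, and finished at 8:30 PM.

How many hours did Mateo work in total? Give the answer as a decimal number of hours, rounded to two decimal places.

Thu: 7:10 AM–1:35 PM = 6 h 25 min; less 45 min break → 5 h 40 min
Fri: 9:13 AM–7:37 PM = 10 h 24 min; less 45 min break → 9 h 39 min
Sat: 9:28 AM–8:30 PM = 11 h 2 min; less 45 min break → 10 h 17 min
Total: 5 h 40 min + 9 h 39 min + 10 h 17 min = 25 h 36 min.

25.60 hours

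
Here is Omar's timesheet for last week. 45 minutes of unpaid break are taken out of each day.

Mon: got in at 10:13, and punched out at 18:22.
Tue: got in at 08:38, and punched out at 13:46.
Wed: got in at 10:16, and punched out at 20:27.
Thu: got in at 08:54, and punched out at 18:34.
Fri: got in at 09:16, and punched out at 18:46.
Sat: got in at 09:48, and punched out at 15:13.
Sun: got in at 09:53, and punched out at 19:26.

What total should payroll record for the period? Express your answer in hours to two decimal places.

52.35 hours

Mon: 10:13–18:22 = 8 h 9 min; less 45 min break → 7 h 24 min
Tue: 08:38–13:46 = 5 h 8 min; less 45 min break → 4 h 23 min
Wed: 10:16–20:27 = 10 h 11 min; less 45 min break → 9 h 26 min
Thu: 08:54–18:34 = 9 h 40 min; less 45 min break → 8 h 55 min
Fri: 09:16–18:46 = 9 h 30 min; less 45 min break → 8 h 45 min
Sat: 09:48–15:13 = 5 h 25 min; less 45 min break → 4 h 40 min
Sun: 09:53–19:26 = 9 h 33 min; less 45 min break → 8 h 48 min
Total: 7 h 24 min + 4 h 23 min + 9 h 26 min + 8 h 55 min + 8 h 45 min + 4 h 40 min + 8 h 48 min = 52 h 21 min.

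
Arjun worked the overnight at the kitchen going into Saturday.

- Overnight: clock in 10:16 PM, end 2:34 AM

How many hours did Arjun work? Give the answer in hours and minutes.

Overnight: 10:16 PM → midnight = 1 h 44 min; midnight → 2:34 AM = 2 h 34 min; span 4 h 18 min

4 h 18 min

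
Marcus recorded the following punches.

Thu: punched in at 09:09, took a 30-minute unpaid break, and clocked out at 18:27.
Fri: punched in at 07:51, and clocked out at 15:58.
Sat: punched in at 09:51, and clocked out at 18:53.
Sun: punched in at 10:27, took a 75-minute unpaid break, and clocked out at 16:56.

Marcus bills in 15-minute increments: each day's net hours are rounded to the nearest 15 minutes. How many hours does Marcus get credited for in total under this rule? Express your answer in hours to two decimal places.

Thu: 09:09–18:27 = 9 h 18 min − 30 min = 8 h 48 min → rounds to 8 h 45 min
Fri: 07:51–15:58 = 8 h 7 min → rounds to 8 h 0 min
Sat: 09:51–18:53 = 9 h 2 min → rounds to 9 h 0 min
Sun: 10:27–16:56 = 6 h 29 min − 75 min = 5 h 14 min → rounds to 5 h 15 min
Total credited: 31 h 0 min.

31.00 hours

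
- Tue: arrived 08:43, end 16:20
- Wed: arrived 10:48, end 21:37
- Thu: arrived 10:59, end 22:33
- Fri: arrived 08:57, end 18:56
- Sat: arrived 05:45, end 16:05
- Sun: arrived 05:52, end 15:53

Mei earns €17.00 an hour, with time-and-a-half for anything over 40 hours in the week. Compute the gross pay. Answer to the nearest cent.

€1198.50

Tue: 08:43–16:20 = 7 h 37 min
Wed: 10:48–21:37 = 10 h 49 min
Thu: 10:59–22:33 = 11 h 34 min
Fri: 08:57–18:56 = 9 h 59 min
Sat: 05:45–16:05 = 10 h 20 min
Sun: 05:52–15:53 = 10 h 1 min
Total worked: 60 h 20 min = 3620 min.
Regular 40 h 0 min = 2400 min at €17.00/h; overtime 20 h 20 min = 1220 min at €25.50/h.
Pay = (2400 × €17.00 + 1220 × €25.50) ÷ 60 = €1198.50.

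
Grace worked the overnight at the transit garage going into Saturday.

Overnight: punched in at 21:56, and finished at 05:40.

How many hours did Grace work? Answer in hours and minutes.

7 h 44 min

Overnight: 21:56 → midnight = 2 h 4 min; midnight → 05:40 = 5 h 40 min; span 7 h 44 min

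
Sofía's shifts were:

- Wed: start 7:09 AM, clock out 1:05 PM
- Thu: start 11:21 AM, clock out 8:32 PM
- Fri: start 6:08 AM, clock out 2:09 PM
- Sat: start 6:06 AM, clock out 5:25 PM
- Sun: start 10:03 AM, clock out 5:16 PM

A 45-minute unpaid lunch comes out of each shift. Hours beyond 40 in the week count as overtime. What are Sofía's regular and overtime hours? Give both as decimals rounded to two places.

Regular 37.92 hours, overtime 0.00 hours

Wed: 7:09 AM–1:05 PM = 5 h 56 min; less 45 min break → 5 h 11 min
Thu: 11:21 AM–8:32 PM = 9 h 11 min; less 45 min break → 8 h 26 min
Fri: 6:08 AM–2:09 PM = 8 h 1 min; less 45 min break → 7 h 16 min
Sat: 6:06 AM–5:25 PM = 11 h 19 min; less 45 min break → 10 h 34 min
Sun: 10:03 AM–5:16 PM = 7 h 13 min; less 45 min break → 6 h 28 min
Total worked: 37 h 55 min = 37.92 h.
Threshold 40 h → overtime 0 h 0 min, regular 37 h 55 min.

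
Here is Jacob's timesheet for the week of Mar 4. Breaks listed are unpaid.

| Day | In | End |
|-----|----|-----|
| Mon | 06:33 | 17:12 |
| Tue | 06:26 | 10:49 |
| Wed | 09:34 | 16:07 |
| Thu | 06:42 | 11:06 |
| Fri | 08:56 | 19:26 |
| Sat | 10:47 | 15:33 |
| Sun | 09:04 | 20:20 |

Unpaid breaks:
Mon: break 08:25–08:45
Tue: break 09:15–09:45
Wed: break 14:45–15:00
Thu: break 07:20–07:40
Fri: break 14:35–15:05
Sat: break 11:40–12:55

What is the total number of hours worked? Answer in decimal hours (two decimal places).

Mon: 06:33–17:12 = 10 h 39 min; less 20 min break → 10 h 19 min
Tue: 06:26–10:49 = 4 h 23 min; less 30 min break → 3 h 53 min
Wed: 09:34–16:07 = 6 h 33 min; less 15 min break → 6 h 18 min
Thu: 06:42–11:06 = 4 h 24 min; less 20 min break → 4 h 4 min
Fri: 08:56–19:26 = 10 h 30 min; less 30 min break → 10 h 0 min
Sat: 10:47–15:33 = 4 h 46 min; less 75 min break → 3 h 31 min
Sun: 09:04–20:20 = 11 h 16 min
Total: 10 h 19 min + 3 h 53 min + 6 h 18 min + 4 h 4 min + 10 h 0 min + 3 h 31 min + 11 h 16 min = 49 h 21 min.

49.35 hours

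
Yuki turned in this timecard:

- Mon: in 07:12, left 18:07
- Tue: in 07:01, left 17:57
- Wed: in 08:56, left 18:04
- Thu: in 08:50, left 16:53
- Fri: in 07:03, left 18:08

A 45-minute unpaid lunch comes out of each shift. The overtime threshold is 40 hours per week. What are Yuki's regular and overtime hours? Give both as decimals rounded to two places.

Regular 40.00 hours, overtime 6.37 hours

Mon: 07:12–18:07 = 10 h 55 min; less 45 min break → 10 h 10 min
Tue: 07:01–17:57 = 10 h 56 min; less 45 min break → 10 h 11 min
Wed: 08:56–18:04 = 9 h 8 min; less 45 min break → 8 h 23 min
Thu: 08:50–16:53 = 8 h 3 min; less 45 min break → 7 h 18 min
Fri: 07:03–18:08 = 11 h 5 min; less 45 min break → 10 h 20 min
Total worked: 46 h 22 min = 46.37 h.
Threshold 40 h → overtime 6 h 22 min, regular 40 h 0 min.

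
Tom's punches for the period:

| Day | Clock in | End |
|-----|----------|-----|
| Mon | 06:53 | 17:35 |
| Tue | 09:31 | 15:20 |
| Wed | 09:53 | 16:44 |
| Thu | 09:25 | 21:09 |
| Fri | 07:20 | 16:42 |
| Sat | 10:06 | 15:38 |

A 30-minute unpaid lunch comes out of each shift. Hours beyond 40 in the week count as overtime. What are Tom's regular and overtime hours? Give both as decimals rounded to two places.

Regular 40.00 hours, overtime 7.00 hours

Mon: 06:53–17:35 = 10 h 42 min; less 30 min break → 10 h 12 min
Tue: 09:31–15:20 = 5 h 49 min; less 30 min break → 5 h 19 min
Wed: 09:53–16:44 = 6 h 51 min; less 30 min break → 6 h 21 min
Thu: 09:25–21:09 = 11 h 44 min; less 30 min break → 11 h 14 min
Fri: 07:20–16:42 = 9 h 22 min; less 30 min break → 8 h 52 min
Sat: 10:06–15:38 = 5 h 32 min; less 30 min break → 5 h 2 min
Total worked: 47 h 0 min = 47.00 h.
Threshold 40 h → overtime 7 h 0 min, regular 40 h 0 min.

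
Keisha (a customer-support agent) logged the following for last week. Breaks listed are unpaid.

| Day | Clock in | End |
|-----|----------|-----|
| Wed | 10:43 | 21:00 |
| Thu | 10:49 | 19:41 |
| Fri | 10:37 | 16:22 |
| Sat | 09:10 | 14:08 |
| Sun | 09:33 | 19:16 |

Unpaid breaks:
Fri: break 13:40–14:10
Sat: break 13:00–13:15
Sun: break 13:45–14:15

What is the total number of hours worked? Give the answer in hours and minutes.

Wed: 10:43–21:00 = 10 h 17 min
Thu: 10:49–19:41 = 8 h 52 min
Fri: 10:37–16:22 = 5 h 45 min; less 30 min break → 5 h 15 min
Sat: 09:10–14:08 = 4 h 58 min; less 15 min break → 4 h 43 min
Sun: 09:33–19:16 = 9 h 43 min; less 30 min break → 9 h 13 min
Total: 10 h 17 min + 8 h 52 min + 5 h 15 min + 4 h 43 min + 9 h 13 min = 38 h 20 min.

38 h 20 min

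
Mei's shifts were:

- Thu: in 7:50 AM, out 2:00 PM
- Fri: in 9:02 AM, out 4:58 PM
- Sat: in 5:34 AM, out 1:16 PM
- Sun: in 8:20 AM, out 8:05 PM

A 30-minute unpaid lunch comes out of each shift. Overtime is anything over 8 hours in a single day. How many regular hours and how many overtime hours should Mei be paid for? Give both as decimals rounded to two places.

Thu: 7:50 AM–2:00 PM = 6 h 10 min; less 30 min break → 5 h 40 min
Fri: 9:02 AM–4:58 PM = 7 h 56 min; less 30 min break → 7 h 26 min
Sat: 5:34 AM–1:16 PM = 7 h 42 min; less 30 min break → 7 h 12 min
Sun: 8:20 AM–8:05 PM = 11 h 45 min; less 30 min break → 11 h 15 min
Thu reg 5 h 40 min / OT 0 h 0 min; Fri reg 7 h 26 min / OT 0 h 0 min; Sat reg 7 h 12 min / OT 0 h 0 min; Sun reg 8 h 0 min / OT 3 h 15 min.
Totals: regular 28 h 18 min, overtime 3 h 15 min.

Regular 28.30 hours, overtime 3.25 hours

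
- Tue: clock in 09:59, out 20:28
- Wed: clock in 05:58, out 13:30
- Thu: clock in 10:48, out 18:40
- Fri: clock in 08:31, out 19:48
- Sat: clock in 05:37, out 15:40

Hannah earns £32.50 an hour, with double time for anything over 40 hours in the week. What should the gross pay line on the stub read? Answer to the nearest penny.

£1769.08

Tue: 09:59–20:28 = 10 h 29 min
Wed: 05:58–13:30 = 7 h 32 min
Thu: 10:48–18:40 = 7 h 52 min
Fri: 08:31–19:48 = 11 h 17 min
Sat: 05:37–15:40 = 10 h 3 min
Total worked: 47 h 13 min = 2833 min.
Regular 40 h 0 min = 2400 min at £32.50/h; overtime 7 h 13 min = 433 min at £65.00/h.
Pay = (2400 × £32.50 + 433 × £65.00) ÷ 60 = £1769.08.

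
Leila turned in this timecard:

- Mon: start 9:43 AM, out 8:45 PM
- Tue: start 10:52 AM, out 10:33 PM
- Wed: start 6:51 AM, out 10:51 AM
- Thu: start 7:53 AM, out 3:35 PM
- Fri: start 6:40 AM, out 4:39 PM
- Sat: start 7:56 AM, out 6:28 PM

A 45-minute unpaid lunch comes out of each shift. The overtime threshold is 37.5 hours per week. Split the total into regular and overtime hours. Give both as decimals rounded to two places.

Mon: 9:43 AM–8:45 PM = 11 h 2 min; less 45 min break → 10 h 17 min
Tue: 10:52 AM–10:33 PM = 11 h 41 min; less 45 min break → 10 h 56 min
Wed: 6:51 AM–10:51 AM = 4 h 0 min; less 45 min break → 3 h 15 min
Thu: 7:53 AM–3:35 PM = 7 h 42 min; less 45 min break → 6 h 57 min
Fri: 6:40 AM–4:39 PM = 9 h 59 min; less 45 min break → 9 h 14 min
Sat: 7:56 AM–6:28 PM = 10 h 32 min; less 45 min break → 9 h 47 min
Total worked: 50 h 26 min = 50.43 h.
Threshold 37.5 h → overtime 12 h 56 min, regular 37 h 30 min.

Regular 37.50 hours, overtime 12.93 hours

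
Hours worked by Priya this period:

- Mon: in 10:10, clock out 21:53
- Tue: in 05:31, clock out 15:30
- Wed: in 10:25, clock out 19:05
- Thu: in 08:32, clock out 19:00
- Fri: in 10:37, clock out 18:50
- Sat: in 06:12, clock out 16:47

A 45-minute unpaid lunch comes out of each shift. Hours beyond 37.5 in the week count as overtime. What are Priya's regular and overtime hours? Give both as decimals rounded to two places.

Regular 37.50 hours, overtime 17.63 hours

Mon: 10:10–21:53 = 11 h 43 min; less 45 min break → 10 h 58 min
Tue: 05:31–15:30 = 9 h 59 min; less 45 min break → 9 h 14 min
Wed: 10:25–19:05 = 8 h 40 min; less 45 min break → 7 h 55 min
Thu: 08:32–19:00 = 10 h 28 min; less 45 min break → 9 h 43 min
Fri: 10:37–18:50 = 8 h 13 min; less 45 min break → 7 h 28 min
Sat: 06:12–16:47 = 10 h 35 min; less 45 min break → 9 h 50 min
Total worked: 55 h 8 min = 55.13 h.
Threshold 37.5 h → overtime 17 h 38 min, regular 37 h 30 min.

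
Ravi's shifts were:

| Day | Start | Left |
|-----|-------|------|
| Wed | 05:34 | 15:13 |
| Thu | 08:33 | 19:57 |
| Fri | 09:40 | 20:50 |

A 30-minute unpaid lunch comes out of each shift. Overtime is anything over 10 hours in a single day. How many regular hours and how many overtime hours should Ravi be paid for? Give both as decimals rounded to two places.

Regular 29.15 hours, overtime 1.57 hours

Wed: 05:34–15:13 = 9 h 39 min; less 30 min break → 9 h 9 min
Thu: 08:33–19:57 = 11 h 24 min; less 30 min break → 10 h 54 min
Fri: 09:40–20:50 = 11 h 10 min; less 30 min break → 10 h 40 min
Wed reg 9 h 9 min / OT 0 h 0 min; Thu reg 10 h 0 min / OT 0 h 54 min; Fri reg 10 h 0 min / OT 0 h 40 min.
Totals: regular 29 h 9 min, overtime 1 h 34 min.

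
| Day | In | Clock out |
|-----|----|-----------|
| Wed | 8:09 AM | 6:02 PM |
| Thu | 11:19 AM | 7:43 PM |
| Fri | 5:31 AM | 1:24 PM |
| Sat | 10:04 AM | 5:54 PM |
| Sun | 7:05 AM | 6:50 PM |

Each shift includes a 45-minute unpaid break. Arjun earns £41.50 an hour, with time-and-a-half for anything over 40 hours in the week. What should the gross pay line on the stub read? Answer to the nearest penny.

Wed: 8:09 AM–6:02 PM = 9 h 53 min; less 45 min break → 9 h 8 min
Thu: 11:19 AM–7:43 PM = 8 h 24 min; less 45 min break → 7 h 39 min
Fri: 5:31 AM–1:24 PM = 7 h 53 min; less 45 min break → 7 h 8 min
Sat: 10:04 AM–5:54 PM = 7 h 50 min; less 45 min break → 7 h 5 min
Sun: 7:05 AM–6:50 PM = 11 h 45 min; less 45 min break → 11 h 0 min
Total worked: 42 h 0 min = 2520 min.
Regular 40 h 0 min = 2400 min at £41.50/h; overtime 2 h 0 min = 120 min at £62.25/h.
Pay = (2400 × £41.50 + 120 × £62.25) ÷ 60 = £1784.50.

£1784.50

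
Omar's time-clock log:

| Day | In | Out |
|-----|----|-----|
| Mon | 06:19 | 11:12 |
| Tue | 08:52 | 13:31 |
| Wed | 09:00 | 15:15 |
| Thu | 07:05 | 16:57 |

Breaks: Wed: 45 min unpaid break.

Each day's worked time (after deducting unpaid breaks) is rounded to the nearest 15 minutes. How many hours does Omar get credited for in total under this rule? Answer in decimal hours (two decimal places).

Mon: 06:19–11:12 = 4 h 53 min → rounds to 5 h 0 min
Tue: 08:52–13:31 = 4 h 39 min → rounds to 4 h 45 min
Wed: 09:00–15:15 = 6 h 15 min − 45 min = 5 h 30 min → rounds to 5 h 30 min
Thu: 07:05–16:57 = 9 h 52 min → rounds to 9 h 45 min
Total credited: 25 h 0 min.

25.00 hours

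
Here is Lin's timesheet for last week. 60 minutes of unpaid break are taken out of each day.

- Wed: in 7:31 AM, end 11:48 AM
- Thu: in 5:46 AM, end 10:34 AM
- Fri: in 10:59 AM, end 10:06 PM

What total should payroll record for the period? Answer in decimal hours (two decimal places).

17.20 hours

Wed: 7:31 AM–11:48 AM = 4 h 17 min; less 60 min break → 3 h 17 min
Thu: 5:46 AM–10:34 AM = 4 h 48 min; less 60 min break → 3 h 48 min
Fri: 10:59 AM–10:06 PM = 11 h 7 min; less 60 min break → 10 h 7 min
Total: 3 h 17 min + 3 h 48 min + 10 h 7 min = 17 h 12 min.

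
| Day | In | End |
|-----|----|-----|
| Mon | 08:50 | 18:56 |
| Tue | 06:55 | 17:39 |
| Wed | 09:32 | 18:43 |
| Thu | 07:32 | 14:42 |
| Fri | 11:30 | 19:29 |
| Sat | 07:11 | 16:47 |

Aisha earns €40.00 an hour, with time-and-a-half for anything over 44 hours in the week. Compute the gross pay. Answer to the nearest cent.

Mon: 08:50–18:56 = 10 h 6 min
Tue: 06:55–17:39 = 10 h 44 min
Wed: 09:32–18:43 = 9 h 11 min
Thu: 07:32–14:42 = 7 h 10 min
Fri: 11:30–19:29 = 7 h 59 min
Sat: 07:11–16:47 = 9 h 36 min
Total worked: 54 h 46 min = 3286 min.
Regular 44 h 0 min = 2640 min at €40.00/h; overtime 10 h 46 min = 646 min at €60.00/h.
Pay = (2640 × €40.00 + 646 × €60.00) ÷ 60 = €2406.00.

€2406.00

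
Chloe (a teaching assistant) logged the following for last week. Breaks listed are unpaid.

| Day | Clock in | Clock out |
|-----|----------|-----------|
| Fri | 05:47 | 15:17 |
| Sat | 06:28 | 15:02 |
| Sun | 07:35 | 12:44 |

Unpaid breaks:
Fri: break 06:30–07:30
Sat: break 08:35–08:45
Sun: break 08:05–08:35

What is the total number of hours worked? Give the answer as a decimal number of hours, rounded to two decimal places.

21.55 hours

Fri: 05:47–15:17 = 9 h 30 min; less 60 min break → 8 h 30 min
Sat: 06:28–15:02 = 8 h 34 min; less 10 min break → 8 h 24 min
Sun: 07:35–12:44 = 5 h 9 min; less 30 min break → 4 h 39 min
Total: 8 h 30 min + 8 h 24 min + 4 h 39 min = 21 h 33 min.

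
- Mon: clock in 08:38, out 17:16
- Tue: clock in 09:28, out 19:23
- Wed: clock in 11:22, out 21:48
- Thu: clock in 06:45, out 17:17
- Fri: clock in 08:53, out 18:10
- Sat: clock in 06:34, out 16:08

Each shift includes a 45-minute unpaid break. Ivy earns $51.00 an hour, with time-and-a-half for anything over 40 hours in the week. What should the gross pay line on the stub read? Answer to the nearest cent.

$3100.80

Mon: 08:38–17:16 = 8 h 38 min; less 45 min break → 7 h 53 min
Tue: 09:28–19:23 = 9 h 55 min; less 45 min break → 9 h 10 min
Wed: 11:22–21:48 = 10 h 26 min; less 45 min break → 9 h 41 min
Thu: 06:45–17:17 = 10 h 32 min; less 45 min break → 9 h 47 min
Fri: 08:53–18:10 = 9 h 17 min; less 45 min break → 8 h 32 min
Sat: 06:34–16:08 = 9 h 34 min; less 45 min break → 8 h 49 min
Total worked: 53 h 52 min = 3232 min.
Regular 40 h 0 min = 2400 min at $51.00/h; overtime 13 h 52 min = 832 min at $76.50/h.
Pay = (2400 × $51.00 + 832 × $76.50) ÷ 60 = $3100.80.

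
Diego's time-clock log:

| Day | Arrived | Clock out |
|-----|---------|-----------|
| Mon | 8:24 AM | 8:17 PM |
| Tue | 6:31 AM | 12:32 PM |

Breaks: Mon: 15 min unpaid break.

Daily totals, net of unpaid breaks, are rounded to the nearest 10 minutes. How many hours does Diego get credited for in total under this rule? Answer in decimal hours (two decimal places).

Mon: 8:24 AM–8:17 PM = 11 h 53 min − 15 min = 11 h 38 min → rounds to 11 h 40 min
Tue: 6:31 AM–12:32 PM = 6 h 1 min → rounds to 6 h 0 min
Total credited: 17 h 40 min.

17.67 hours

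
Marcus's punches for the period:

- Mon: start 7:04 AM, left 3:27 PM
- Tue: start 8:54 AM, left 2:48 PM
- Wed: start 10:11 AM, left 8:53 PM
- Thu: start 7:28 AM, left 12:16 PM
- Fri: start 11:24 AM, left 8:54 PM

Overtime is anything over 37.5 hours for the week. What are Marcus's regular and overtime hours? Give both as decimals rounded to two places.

Regular 37.50 hours, overtime 1.78 hours

Mon: 7:04 AM–3:27 PM = 8 h 23 min
Tue: 8:54 AM–2:48 PM = 5 h 54 min
Wed: 10:11 AM–8:53 PM = 10 h 42 min
Thu: 7:28 AM–12:16 PM = 4 h 48 min
Fri: 11:24 AM–8:54 PM = 9 h 30 min
Total worked: 39 h 17 min = 39.28 h.
Threshold 37.5 h → overtime 1 h 47 min, regular 37 h 30 min.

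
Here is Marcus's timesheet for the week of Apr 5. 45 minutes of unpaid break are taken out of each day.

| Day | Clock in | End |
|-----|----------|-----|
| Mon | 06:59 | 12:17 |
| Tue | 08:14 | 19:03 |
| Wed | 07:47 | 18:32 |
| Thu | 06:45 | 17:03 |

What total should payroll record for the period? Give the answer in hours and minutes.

34 h 10 min

Mon: 06:59–12:17 = 5 h 18 min; less 45 min break → 4 h 33 min
Tue: 08:14–19:03 = 10 h 49 min; less 45 min break → 10 h 4 min
Wed: 07:47–18:32 = 10 h 45 min; less 45 min break → 10 h 0 min
Thu: 06:45–17:03 = 10 h 18 min; less 45 min break → 9 h 33 min
Total: 4 h 33 min + 10 h 4 min + 10 h 0 min + 9 h 33 min = 34 h 10 min.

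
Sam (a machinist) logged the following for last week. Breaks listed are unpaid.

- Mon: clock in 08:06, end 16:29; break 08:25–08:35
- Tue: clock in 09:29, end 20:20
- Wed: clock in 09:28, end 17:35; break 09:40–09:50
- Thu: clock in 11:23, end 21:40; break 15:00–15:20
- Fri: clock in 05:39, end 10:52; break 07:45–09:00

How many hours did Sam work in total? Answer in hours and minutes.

40 h 56 min

Mon: 08:06–16:29 = 8 h 23 min; less 10 min break → 8 h 13 min
Tue: 09:29–20:20 = 10 h 51 min
Wed: 09:28–17:35 = 8 h 7 min; less 10 min break → 7 h 57 min
Thu: 11:23–21:40 = 10 h 17 min; less 20 min break → 9 h 57 min
Fri: 05:39–10:52 = 5 h 13 min; less 75 min break → 3 h 58 min
Total: 8 h 13 min + 10 h 51 min + 7 h 57 min + 9 h 57 min + 3 h 58 min = 40 h 56 min.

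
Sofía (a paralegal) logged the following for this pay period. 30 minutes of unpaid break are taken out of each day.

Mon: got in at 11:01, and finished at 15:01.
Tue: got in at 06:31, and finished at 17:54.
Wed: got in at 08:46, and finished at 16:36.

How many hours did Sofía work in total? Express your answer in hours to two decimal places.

21.72 hours

Mon: 11:01–15:01 = 4 h 0 min; less 30 min break → 3 h 30 min
Tue: 06:31–17:54 = 11 h 23 min; less 30 min break → 10 h 53 min
Wed: 08:46–16:36 = 7 h 50 min; less 30 min break → 7 h 20 min
Total: 3 h 30 min + 10 h 53 min + 7 h 20 min = 21 h 43 min.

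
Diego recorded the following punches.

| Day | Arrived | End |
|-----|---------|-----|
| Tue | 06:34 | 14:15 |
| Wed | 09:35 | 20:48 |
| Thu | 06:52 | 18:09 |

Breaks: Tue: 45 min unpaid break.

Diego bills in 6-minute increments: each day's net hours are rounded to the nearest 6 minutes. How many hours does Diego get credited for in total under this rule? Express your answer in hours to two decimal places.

29.40 hours

Tue: 06:34–14:15 = 7 h 41 min − 45 min = 6 h 56 min → rounds to 6 h 54 min
Wed: 09:35–20:48 = 11 h 13 min → rounds to 11 h 12 min
Thu: 06:52–18:09 = 11 h 17 min → rounds to 11 h 18 min
Total credited: 29 h 24 min.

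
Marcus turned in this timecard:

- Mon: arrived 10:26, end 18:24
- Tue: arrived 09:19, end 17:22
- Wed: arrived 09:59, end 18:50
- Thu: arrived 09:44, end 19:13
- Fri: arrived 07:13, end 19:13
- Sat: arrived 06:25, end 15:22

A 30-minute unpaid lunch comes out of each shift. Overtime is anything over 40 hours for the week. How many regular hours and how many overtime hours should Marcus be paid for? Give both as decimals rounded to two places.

Mon: 10:26–18:24 = 7 h 58 min; less 30 min break → 7 h 28 min
Tue: 09:19–17:22 = 8 h 3 min; less 30 min break → 7 h 33 min
Wed: 09:59–18:50 = 8 h 51 min; less 30 min break → 8 h 21 min
Thu: 09:44–19:13 = 9 h 29 min; less 30 min break → 8 h 59 min
Fri: 07:13–19:13 = 12 h 0 min; less 30 min break → 11 h 30 min
Sat: 06:25–15:22 = 8 h 57 min; less 30 min break → 8 h 27 min
Total worked: 52 h 18 min = 52.30 h.
Threshold 40 h → overtime 12 h 18 min, regular 40 h 0 min.

Regular 40.00 hours, overtime 12.30 hours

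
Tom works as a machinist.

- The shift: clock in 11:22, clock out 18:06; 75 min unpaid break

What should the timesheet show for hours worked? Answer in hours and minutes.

The shift: 11:22–18:06 = 6 h 44 min; less 75 min break → 5 h 29 min

5 h 29 min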